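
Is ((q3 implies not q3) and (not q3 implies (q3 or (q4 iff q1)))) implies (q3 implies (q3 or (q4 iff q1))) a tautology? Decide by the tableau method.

Assume the negation and expand:
Initial set: {not (((q3 implies not q3) and (not q3 implies (q3 or (q4 iff q1)))) implies (q3 implies (q3 or (q4 iff q1))))}.
not (((q3 implies not q3) and (not q3 implies (q3 or (q4 iff q1)))) implies (q3 implies (q3 or (q4 iff q1)))): α-rule — add ((q3 implies not q3) and (not q3 implies (q3 or (q4 iff q1)))), not (q3 implies (q3 or (q4 iff q1))).
((q3 implies not q3) and (not q3 implies (q3 or (q4 iff q1)))): α-rule — add (q3 implies not q3), (not q3 implies (q3 or (q4 iff q1))).
not (q3 implies (q3 or (q4 iff q1))): α-rule — add q3, not (q3 or (q4 iff q1)).
not (q3 or (q4 iff q1)): α-rule — add not q3, not (q4 iff q1).
× closes — contains both q3 and not q3.
All 1 branch closes.
Every branch closed, so the negation is unsatisfiable and the formula is valid.

Valid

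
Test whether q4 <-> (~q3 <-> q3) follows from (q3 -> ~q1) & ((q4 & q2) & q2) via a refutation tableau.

Initial set: {T ((q3 -> ~q1) & ((q4 & q2) & q2)); F (q4 <-> (~q3 <-> q3))}.
T ((q3 -> ~q1) & ((q4 & q2) & q2)): α-rule — add T (q3 -> ~q1), T ((q4 & q2) & q2).
T ((q4 & q2) & q2): α-rule — add T (q4 & q2), T q2.
T (q4 & q2): α-rule — add T q4, T q2.
F (q4 <-> (~q3 <-> q3)): β-rule — branch into T q4, F (~q3 <-> q3)  //  F q4, T (~q3 <-> q3).
  branch 1 (add T q4, F (~q3 <-> q3)):
    T (q3 -> ~q1): β-rule — branch into F q3  //  T ~q1.
      branch 1.1 (add F q3):
        F (~q3 <-> q3): β-rule — branch into T ~q3, F q3  //  F ~q3, T q3.
          branch 1.1.1 (add T ~q3, F q3):
            ○ open, literals {q2=T, q3=F, q4=T}.
          branch 1.1.2 (add F ~q3, T q3):
            × closes — contains both q3 and ~q3.
      branch 1.2 (add T ~q1):
        F (~q3 <-> q3): β-rule — branch into T ~q3, F q3  //  F ~q3, T q3.
          branch 1.2.1 (add T ~q3, F q3):
            ○ open, literals {q1=F, q2=T, q3=F, q4=T}.
          branch 1.2.2 (add F ~q3, T q3):
            ○ open, literals {q1=F, q2=T, q3=T, q4=T}.
  branch 2 (add F q4, T (~q3 <-> q3)):
    × closes — contains both q4 and ~q4.
2 branches closed, 3 open.
An open branch gives a countermodel: q2=T, q3=F, q4=T (unmentioned atoms arbitrary); the premises hold there but the conclusion fails.

No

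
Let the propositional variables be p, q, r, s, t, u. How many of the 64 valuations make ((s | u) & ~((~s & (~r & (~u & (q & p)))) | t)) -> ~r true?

52

Initial set: {(((s | u) & ~((~s & (~r & (~u & (q & p)))) | t)) -> ~r)}.
(((s | u) & ~((~s & (~r & (~u & (q & p)))) | t)) -> ~r): β-rule — branch into ~((s | u) & ~((~s & (~r & (~u & (q & p)))) | t))  //  ~r.
  branch 1 (add ~((s | u) & ~((~s & (~r & (~u & (q & p)))) | t))):
    ~((s | u) & ~((~s & (~r & (~u & (q & p)))) | t)): β-rule — branch into ~(s | u)  //  ~~((~s & (~r & (~u & (q & p)))) | t).
      branch 1.1 (add ~(s | u)):
        ~(s | u): α-rule — add ~s, ~u.
        ○ open, literals {s=F, u=F}.
      branch 1.2 (add ~~((~s & (~r & (~u & (q & p)))) | t)):
        ~~((~s & (~r & (~u & (q & p)))) | t): β-rule — branch into (~s & (~r & (~u & (q & p))))  //  t.
          branch 1.2.1 (add (~s & (~r & (~u & (q & p))))):
            (~s & (~r & (~u & (q & p)))): α-rule — add ~s, (~r & (~u & (q & p))).
            (~r & (~u & (q & p))): α-rule — add ~r, (~u & (q & p)).
            (~u & (q & p)): α-rule — add ~u, (q & p).
            (q & p): α-rule — add q, p.
            ○ open, literals {p=T, q=T, r=F, s=F, u=F}.
          branch 1.2.2 (add t):
            ○ open, literals {t=T}.
  branch 2 (add ~r):
    ○ open, literals {r=F}.
0 branches closed, 4 open.
Each open branch fixes some atoms; the unmentioned ones are free. Counting distinct full assignments: branch {s=F, u=F} (p, q, r, t) contributes 16 new; branch {p=T, q=T, r=F, s=F, u=F} (t) contributes 0 new; branch {t=T} (p, q, r, s, u) contributes 24 new; branch {r=F} (p, q, s, t, u) contributes 12 new. Total: 52.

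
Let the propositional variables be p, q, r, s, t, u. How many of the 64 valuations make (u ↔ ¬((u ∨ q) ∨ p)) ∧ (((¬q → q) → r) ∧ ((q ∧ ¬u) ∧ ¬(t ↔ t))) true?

0

Initial set: {((u ↔ ¬((u ∨ q) ∨ p)) ∧ (((¬q → q) → r) ∧ ((q ∧ ¬u) ∧ ¬(t ↔ t))))}.
((u ↔ ¬((u ∨ q) ∨ p)) ∧ (((¬q → q) → r) ∧ ((q ∧ ¬u) ∧ ¬(t ↔ t)))): α-rule — add (u ↔ ¬((u ∨ q) ∨ p)), (((¬q → q) → r) ∧ ((q ∧ ¬u) ∧ ¬(t ↔ t))).
(((¬q → q) → r) ∧ ((q ∧ ¬u) ∧ ¬(t ↔ t))): α-rule — add ((¬q → q) → r), ((q ∧ ¬u) ∧ ¬(t ↔ t)).
((q ∧ ¬u) ∧ ¬(t ↔ t)): α-rule — add (q ∧ ¬u), ¬(t ↔ t).
(q ∧ ¬u): α-rule — add q, ¬u.
(u ↔ ¬((u ∨ q) ∨ p)): β-rule — branch into u, ¬((u ∨ q) ∨ p)  //  ¬u, ¬¬((u ∨ q) ∨ p).
  branch 1 (add u, ¬((u ∨ q) ∨ p)):
    × closes — contains both u and ¬u.
  branch 2 (add ¬u, ¬¬((u ∨ q) ∨ p)):
    ((¬q → q) → r): β-rule — branch into ¬(¬q → q)  //  r.
      branch 2.1 (add ¬(¬q → q)):
        ¬(¬q → q): α-rule — add ¬q, ¬q.
        × closes — contains both q and ¬q.
      branch 2.2 (add r):
        ¬(t ↔ t): β-rule — branch into t, ¬t  //  ¬t, t.
          branch 2.2.1 (add t, ¬t):
            × closes — contains both t and ¬t.
          branch 2.2.2 (add ¬t, t):
            × closes — contains both t and ¬t.
All 4 branches close.
No open branches: the formula has 0 satisfying assignments.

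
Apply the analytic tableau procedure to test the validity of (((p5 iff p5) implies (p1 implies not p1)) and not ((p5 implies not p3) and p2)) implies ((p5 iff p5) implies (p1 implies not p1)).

Valid

Assume the negation and expand:
Initial set: {not ((((p5 iff p5) implies (p1 implies not p1)) and not ((p5 implies not p3) and p2)) implies ((p5 iff p5) implies (p1 implies not p1)))}.
not ((((p5 iff p5) implies (p1 implies not p1)) and not ((p5 implies not p3) and p2)) implies ((p5 iff p5) implies (p1 implies not p1))): α-rule — add (((p5 iff p5) implies (p1 implies not p1)) and not ((p5 implies not p3) and p2)), not ((p5 iff p5) implies (p1 implies not p1)).
(((p5 iff p5) implies (p1 implies not p1)) and not ((p5 implies not p3) and p2)): α-rule — add ((p5 iff p5) implies (p1 implies not p1)), not ((p5 implies not p3) and p2).
not ((p5 iff p5) implies (p1 implies not p1)): α-rule — add (p5 iff p5), not (p1 implies not p1).
not (p1 implies not p1): α-rule — add p1, not not p1.
((p5 iff p5) implies (p1 implies not p1)): β-rule — branch into not (p5 iff p5)  //  (p1 implies not p1).
  branch 1 (add not (p5 iff p5)):
    not ((p5 implies not p3) and p2): β-rule — branch into not (p5 implies not p3)  //  not p2.
      branch 1.1 (add not (p5 implies not p3)):
        not (p5 implies not p3): α-rule — add p5, not not p3.
        (p5 iff p5): β-rule — branch into p5, p5  //  not p5, not p5.
          branch 1.1.1 (add p5, p5):
            not (p5 iff p5): β-rule — branch into p5, not p5  //  not p5, p5.
              branch 1.1.1.1 (add p5, not p5):
                × closes — contains both p5 and not p5.
              branch 1.1.1.2 (add not p5, p5):
                × closes — contains both p5 and not p5.
          branch 1.1.2 (add not p5, not p5):
            × closes — contains both p5 and not p5.
      branch 1.2 (add not p2):
        (p5 iff p5): β-rule — branch into p5, p5  //  not p5, not p5.
          branch 1.2.1 (add p5, p5):
            not (p5 iff p5): β-rule — branch into p5, not p5  //  not p5, p5.
              branch 1.2.1.1 (add p5, not p5):
                × closes — contains both p5 and not p5.
              branch 1.2.1.2 (add not p5, p5):
                × closes — contains both p5 and not p5.
          branch 1.2.2 (add not p5, not p5):
            not (p5 iff p5): β-rule — branch into p5, not p5  //  not p5, p5.
              branch 1.2.2.1 (add p5, not p5):
                × closes — contains both p5 and not p5.
              branch 1.2.2.2 (add not p5, p5):
                × closes — contains both p5 and not p5.
  branch 2 (add (p1 implies not p1)):
    not ((p5 implies not p3) and p2): β-rule — branch into not (p5 implies not p3)  //  not p2.
      branch 2.1 (add not (p5 implies not p3)):
        not (p5 implies not p3): α-rule — add p5, not not p3.
        (p5 iff p5): β-rule — branch into p5, p5  //  not p5, not p5.
          branch 2.1.1 (add p5, p5):
            (p1 implies not p1): β-rule — branch into not p1  //  not p1.
              branch 2.1.1.1 (add not p1):
                × closes — contains both p1 and not p1.
              branch 2.1.1.2 (add not p1):
                × closes — contains both p1 and not p1.
          branch 2.1.2 (add not p5, not p5):
            × closes — contains both p5 and not p5.
      branch 2.2 (add not p2):
        (p5 iff p5): β-rule — branch into p5, p5  //  not p5, not p5.
          branch 2.2.1 (add p5, p5):
            (p1 implies not p1): β-rule — branch into not p1  //  not p1.
              branch 2.2.1.1 (add not p1):
                × closes — contains both p1 and not p1.
              branch 2.2.1.2 (add not p1):
                × closes — contains both p1 and not p1.
          branch 2.2.2 (add not p5, not p5):
            (p1 implies not p1): β-rule — branch into not p1  //  not p1.
              branch 2.2.2.1 (add not p1):
                × closes — contains both p1 and not p1.
              branch 2.2.2.2 (add not p1):
                × closes — contains both p1 and not p1.
All 14 branches close.
Every branch closed, so the negation is unsatisfiable and the formula is valid.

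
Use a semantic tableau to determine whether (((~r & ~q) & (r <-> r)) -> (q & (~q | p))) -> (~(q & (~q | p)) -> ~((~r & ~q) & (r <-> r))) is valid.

Assume the negation and expand:
Initial set: {~((((~r & ~q) & (r <-> r)) -> (q & (~q | p))) -> (~(q & (~q | p)) -> ~((~r & ~q) & (r <-> r))))}.
~((((~r & ~q) & (r <-> r)) -> (q & (~q | p))) -> (~(q & (~q | p)) -> ~((~r & ~q) & (r <-> r)))): α-rule — add (((~r & ~q) & (r <-> r)) -> (q & (~q | p))), ~(~(q & (~q | p)) -> ~((~r & ~q) & (r <-> r))).
~(~(q & (~q | p)) -> ~((~r & ~q) & (r <-> r))): α-rule — add ~(q & (~q | p)), ~~((~r & ~q) & (r <-> r)).
~~((~r & ~q) & (r <-> r)): α-rule — add (~r & ~q), (r <-> r).
(~r & ~q): α-rule — add ~r, ~q.
(((~r & ~q) & (r <-> r)) -> (q & (~q | p))): β-rule — branch into ~((~r & ~q) & (r <-> r))  //  (q & (~q | p)).
  branch 1 (add ~((~r & ~q) & (r <-> r))):
    ~(q & (~q | p)): β-rule — branch into ~q  //  ~(~q | p).
      branch 1.1 (add ~q):
        (r <-> r): β-rule — branch into r, r  //  ~r, ~r.
          branch 1.1.1 (add r, r):
            × closes — contains both r and ~r.
          branch 1.1.2 (add ~r, ~r):
            ~((~r & ~q) & (r <-> r)): β-rule — branch into ~(~r & ~q)  //  ~(r <-> r).
              branch 1.1.2.1 (add ~(~r & ~q)):
                ~(~r & ~q): β-rule — branch into ~~r  //  ~~q.
                  branch 1.1.2.1.1 (add ~~r):
                    × closes — contains both r and ~r.
                  branch 1.1.2.1.2 (add ~~q):
                    × closes — contains both q and ~q.
              branch 1.1.2.2 (add ~(r <-> r)):
                ~(r <-> r): β-rule — branch into r, ~r  //  ~r, r.
                  branch 1.1.2.2.1 (add r, ~r):
                    × closes — contains both r and ~r.
                  branch 1.1.2.2.2 (add ~r, r):
                    × closes — contains both r and ~r.
      branch 1.2 (add ~(~q | p)):
        ~(~q | p): α-rule — add ~~q, ~p.
        × closes — contains both q and ~q.
  branch 2 (add (q & (~q | p))):
    (q & (~q | p)): α-rule — add q, (~q | p).
    × closes — contains both q and ~q.
All 7 branches close.
Every branch closed, so the negation is unsatisfiable and the formula is valid.

Valid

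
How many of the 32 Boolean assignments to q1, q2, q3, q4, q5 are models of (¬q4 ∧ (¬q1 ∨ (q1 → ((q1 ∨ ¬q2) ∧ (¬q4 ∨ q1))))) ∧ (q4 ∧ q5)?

Initial set: {((¬q4 ∧ (¬q1 ∨ (q1 → ((q1 ∨ ¬q2) ∧ (¬q4 ∨ q1))))) ∧ (q4 ∧ q5))}.
((¬q4 ∧ (¬q1 ∨ (q1 → ((q1 ∨ ¬q2) ∧ (¬q4 ∨ q1))))) ∧ (q4 ∧ q5)): α-rule — add (¬q4 ∧ (¬q1 ∨ (q1 → ((q1 ∨ ¬q2) ∧ (¬q4 ∨ q1))))), (q4 ∧ q5).
(¬q4 ∧ (¬q1 ∨ (q1 → ((q1 ∨ ¬q2) ∧ (¬q4 ∨ q1))))): α-rule — add ¬q4, (¬q1 ∨ (q1 → ((q1 ∨ ¬q2) ∧ (¬q4 ∨ q1)))).
(q4 ∧ q5): α-rule — add q4, q5.
× closes — contains both q4 and ¬q4.
All 1 branch closes.
No open branches: the formula has 0 satisfying assignments.

0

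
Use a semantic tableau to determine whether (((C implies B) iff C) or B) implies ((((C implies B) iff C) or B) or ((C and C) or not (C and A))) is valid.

Assume the negation and expand:
Initial set: {F ((((C implies B) iff C) or B) implies ((((C implies B) iff C) or B) or ((C and C) or not (C and A))))}.
F ((((C implies B) iff C) or B) implies ((((C implies B) iff C) or B) or ((C and C) or not (C and A)))): α-rule — add T (((C implies B) iff C) or B), F ((((C implies B) iff C) or B) or ((C and C) or not (C and A))).
F ((((C implies B) iff C) or B) or ((C and C) or not (C and A))): α-rule — add F (((C implies B) iff C) or B), F ((C and C) or not (C and A)).
F (((C implies B) iff C) or B): α-rule — add F ((C implies B) iff C), F B.
F ((C and C) or not (C and A)): α-rule — add F (C and C), F not (C and A).
F not (C and A): α-rule — add T C, T A.
T (((C implies B) iff C) or B): β-rule — branch into T ((C implies B) iff C)  //  T B.
  branch 1 (add T ((C implies B) iff C)):
    F ((C implies B) iff C): β-rule — branch into T (C implies B), F C  //  F (C implies B), T C.
      branch 1.1 (add T (C implies B), F C):
        × closes — contains both C and not C.
      branch 1.2 (add F (C implies B), T C):
        F (C implies B): α-rule — add T C, F B.
        F (C and C): β-rule — branch into F C  //  F C.
          branch 1.2.1 (add F C):
            × closes — contains both C and not C.
          branch 1.2.2 (add F C):
            × closes — contains both C and not C.
  branch 2 (add T B):
    × closes — contains both B and not B.
All 4 branches close.
Every branch closed, so the negation is unsatisfiable and the formula is valid.

Valid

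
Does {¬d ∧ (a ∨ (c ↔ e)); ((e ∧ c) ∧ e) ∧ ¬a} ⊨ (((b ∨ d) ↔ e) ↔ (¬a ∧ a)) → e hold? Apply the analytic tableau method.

Yes

Initial set: {(¬d ∧ (a ∨ (c ↔ e))); (((e ∧ c) ∧ e) ∧ ¬a); ¬((((b ∨ d) ↔ e) ↔ (¬a ∧ a)) → e)}.
(¬d ∧ (a ∨ (c ↔ e))): α-rule — add ¬d, (a ∨ (c ↔ e)).
(((e ∧ c) ∧ e) ∧ ¬a): α-rule — add ((e ∧ c) ∧ e), ¬a.
¬((((b ∨ d) ↔ e) ↔ (¬a ∧ a)) → e): α-rule — add (((b ∨ d) ↔ e) ↔ (¬a ∧ a)), ¬e.
((e ∧ c) ∧ e): α-rule — add (e ∧ c), e.
× closes — contains both e and ¬e.
All 1 branch closes.
Every branch closed, so the premises entail the conclusion.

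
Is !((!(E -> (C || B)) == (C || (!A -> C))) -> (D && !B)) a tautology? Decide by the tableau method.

Not valid

Assume the negation and expand:
Initial set: {!!((!(E -> (C || B)) == (C || (!A -> C))) -> (D && !B))}.
!!((!(E -> (C || B)) == (C || (!A -> C))) -> (D && !B)): β-rule — branch into !(!(E -> (C || B)) == (C || (!A -> C)))  //  (D && !B).
  branch 1 (add !(!(E -> (C || B)) == (C || (!A -> C)))):
    !(!(E -> (C || B)) == (C || (!A -> C))): β-rule — branch into !(E -> (C || B)), !(C || (!A -> C))  //  !!(E -> (C || B)), (C || (!A -> C)).
      branch 1.1 (add !(E -> (C || B)), !(C || (!A -> C))):
        !(E -> (C || B)): α-rule — add E, !(C || B).
        !(C || (!A -> C)): α-rule — add !C, !(!A -> C).
        !(C || B): α-rule — add !C, !B.
        !(!A -> C): α-rule — add !A, !C.
        ○ open, literals {A=false, B=false, C=false, E=true}.
      branch 1.2 (add !!(E -> (C || B)), (C || (!A -> C))):
        !!(E -> (C || B)): β-rule — branch into !E  //  (C || B).
          branch 1.2.1 (add !E):
            (C || (!A -> C)): β-rule — branch into C  //  (!A -> C).
              branch 1.2.1.1 (add C):
                ○ open, literals {C=true, E=false}.
              branch 1.2.1.2 (add (!A -> C)):
                (!A -> C): β-rule — branch into !!A  //  C.
                  branch 1.2.1.2.1 (add !!A):
                    ○ open, literals {A=true, E=false}.
                  branch 1.2.1.2.2 (add C):
                    ○ open, literals {C=true, E=false}.
          branch 1.2.2 (add (C || B)):
            (C || (!A -> C)): β-rule — branch into C  //  (!A -> C).
              branch 1.2.2.1 (add C):
                (C || B): β-rule — branch into C  //  B.
                  branch 1.2.2.1.1 (add C):
                    ○ open, literals {C=true}.
                  branch 1.2.2.1.2 (add B):
                    ○ open, literals {B=true, C=true}.
              branch 1.2.2.2 (add (!A -> C)):
                (C || B): β-rule — branch into C  //  B.
                  branch 1.2.2.2.1 (add C):
                    (!A -> C): β-rule — branch into !!A  //  C.
                      branch 1.2.2.2.1.1 (add !!A):
                        ○ open, literals {A=true, C=true}.
                      branch 1.2.2.2.1.2 (add C):
                        ○ open, literals {C=true}.
                  branch 1.2.2.2.2 (add B):
                    (!A -> C): β-rule — branch into !!A  //  C.
                      branch 1.2.2.2.2.1 (add !!A):
                        ○ open, literals {A=true, B=true}.
                      branch 1.2.2.2.2.2 (add C):
                        ○ open, literals {B=true, C=true}.
  branch 2 (add (D && !B)):
    (D && !B): α-rule — add D, !B.
    ○ open, literals {B=false, D=true}.
0 branches closed, 11 open.
An open branch gives a countermodel: A=false, B=false, C=false, E=true (unmentioned atoms arbitrary); under it the original formula is false.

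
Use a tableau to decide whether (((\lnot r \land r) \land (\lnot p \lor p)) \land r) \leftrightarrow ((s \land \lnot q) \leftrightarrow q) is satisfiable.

Satisfiable

Initial set: {((((\lnot r \land r) \land (\lnot p \lor p)) \land r) \leftrightarrow ((s \land \lnot q) \leftrightarrow q))}.
((((\lnot r \land r) \land (\lnot p \lor p)) \land r) \leftrightarrow ((s \land \lnot q) \leftrightarrow q)): β-rule — branch into (((\lnot r \land r) \land (\lnot p \lor p)) \land r), ((s \land \lnot q) \leftrightarrow q)  //  \lnot (((\lnot r \land r) \land (\lnot p \lor p)) \land r), \lnot ((s \land \lnot q) \leftrightarrow q).
  branch 1 (add (((\lnot r \land r) \land (\lnot p \lor p)) \land r), ((s \land \lnot q) \leftrightarrow q)):
    (((\lnot r \land r) \land (\lnot p \lor p)) \land r): α-rule — add ((\lnot r \land r) \land (\lnot p \lor p)), r.
    ((\lnot r \land r) \land (\lnot p \lor p)): α-rule — add (\lnot r \land r), (\lnot p \lor p).
    (\lnot r \land r): α-rule — add \lnot r, r.
    × closes — contains both r and \lnot r.
  branch 2 (add \lnot (((\lnot r \land r) \land (\lnot p \lor p)) \land r), \lnot ((s \land \lnot q) \leftrightarrow q)):
    \lnot (((\lnot r \land r) \land (\lnot p \lor p)) \land r): β-rule — branch into \lnot ((\lnot r \land r) \land (\lnot p \lor p))  //  \lnot r.
      branch 2.1 (add \lnot ((\lnot r \land r) \land (\lnot p \lor p))):
        \lnot ((s \land \lnot q) \leftrightarrow q): β-rule — branch into (s \land \lnot q), \lnot q  //  \lnot (s \land \lnot q), q.
          branch 2.1.1 (add (s \land \lnot q), \lnot q):
            (s \land \lnot q): α-rule — add s, \lnot q.
            \lnot ((\lnot r \land r) \land (\lnot p \lor p)): β-rule — branch into \lnot (\lnot r \land r)  //  \lnot (\lnot p \lor p).
              branch 2.1.1.1 (add \lnot (\lnot r \land r)):
                \lnot (\lnot r \land r): β-rule — branch into \lnot \lnot r  //  \lnot r.
                  branch 2.1.1.1.1 (add \lnot \lnot r):
                    ○ open, literals {q=0, r=1, s=1}.
                  branch 2.1.1.1.2 (add \lnot r):
                    ○ open, literals {q=0, r=0, s=1}.
              branch 2.1.1.2 (add \lnot (\lnot p \lor p)):
                \lnot (\lnot p \lor p): α-rule — add \lnot \lnot p, \lnot p.
                × closes — contains both p and \lnot p.
          branch 2.1.2 (add \lnot (s \land \lnot q), q):
            \lnot ((\lnot r \land r) \land (\lnot p \lor p)): β-rule — branch into \lnot (\lnot r \land r)  //  \lnot (\lnot p \lor p).
              branch 2.1.2.1 (add \lnot (\lnot r \land r)):
                \lnot (s \land \lnot q): β-rule — branch into \lnot s  //  \lnot \lnot q.
                  branch 2.1.2.1.1 (add \lnot s):
                    \lnot (\lnot r \land r): β-rule — branch into \lnot \lnot r  //  \lnot r.
                      branch 2.1.2.1.1.1 (add \lnot \lnot r):
                        ○ open, literals {q=1, r=1, s=0}.
                      branch 2.1.2.1.1.2 (add \lnot r):
                        ○ open, literals {q=1, r=0, s=0}.
                  branch 2.1.2.1.2 (add \lnot \lnot q):
                    \lnot (\lnot r \land r): β-rule — branch into \lnot \lnot r  //  \lnot r.
                      branch 2.1.2.1.2.1 (add \lnot \lnot r):
                        ○ open, literals {q=1, r=1}.
                      branch 2.1.2.1.2.2 (add \lnot r):
                        ○ open, literals {q=1, r=0}.
              branch 2.1.2.2 (add \lnot (\lnot p \lor p)):
                \lnot (\lnot p \lor p): α-rule — add \lnot \lnot p, \lnot p.
                × closes — contains both p and \lnot p.
      branch 2.2 (add \lnot r):
        \lnot ((s \land \lnot q) \leftrightarrow q): β-rule — branch into (s \land \lnot q), \lnot q  //  \lnot (s \land \lnot q), q.
          branch 2.2.1 (add (s \land \lnot q), \lnot q):
            (s \land \lnot q): α-rule — add s, \lnot q.
            ○ open, literals {q=0, r=0, s=1}.
          branch 2.2.2 (add \lnot (s \land \lnot q), q):
            \lnot (s \land \lnot q): β-rule — branch into \lnot s  //  \lnot \lnot q.
              branch 2.2.2.1 (add \lnot s):
                ○ open, literals {q=1, r=0, s=0}.
              branch 2.2.2.2 (add \lnot \lnot q):
                ○ open, literals {q=1, r=0}.
3 branches closed, 9 open.
An open branch gives a satisfying assignment: q=0, r=1, s=1.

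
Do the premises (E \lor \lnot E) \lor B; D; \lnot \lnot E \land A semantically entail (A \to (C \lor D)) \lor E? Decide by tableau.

Initial set: {((E \lor \lnot E) \lor B); D; (\lnot \lnot E \land A); \lnot ((A \to (C \lor D)) \lor E)}.
(\lnot \lnot E \land A): α-rule — add \lnot \lnot E, A.
\lnot ((A \to (C \lor D)) \lor E): α-rule — add \lnot (A \to (C \lor D)), \lnot E.
\lnot \lnot E: drop double negation, giving E.
× closes — contains both E and \lnot E.
All 1 branch closes.
Every branch closed, so the premises entail the conclusion.

Yes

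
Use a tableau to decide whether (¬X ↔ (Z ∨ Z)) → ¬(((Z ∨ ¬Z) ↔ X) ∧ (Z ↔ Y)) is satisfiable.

Satisfiable

Initial set: {((¬X ↔ (Z ∨ Z)) → ¬(((Z ∨ ¬Z) ↔ X) ∧ (Z ↔ Y)))}.
((¬X ↔ (Z ∨ Z)) → ¬(((Z ∨ ¬Z) ↔ X) ∧ (Z ↔ Y))): β-rule — branch into ¬(¬X ↔ (Z ∨ Z))  //  ¬(((Z ∨ ¬Z) ↔ X) ∧ (Z ↔ Y)).
  branch 1 (add ¬(¬X ↔ (Z ∨ Z))):
    ¬(¬X ↔ (Z ∨ Z)): β-rule — branch into ¬X, ¬(Z ∨ Z)  //  ¬¬X, (Z ∨ Z).
      branch 1.1 (add ¬X, ¬(Z ∨ Z)):
        ¬(Z ∨ Z): α-rule — add ¬Z, ¬Z.
        ○ open, literals {X=F, Z=F}.
      branch 1.2 (add ¬¬X, (Z ∨ Z)):
        (Z ∨ Z): β-rule — branch into Z  //  Z.
          branch 1.2.1 (add Z):
            ○ open, literals {X=T, Z=T}.
          branch 1.2.2 (add Z):
            ○ open, literals {X=T, Z=T}.
  branch 2 (add ¬(((Z ∨ ¬Z) ↔ X) ∧ (Z ↔ Y))):
    ¬(((Z ∨ ¬Z) ↔ X) ∧ (Z ↔ Y)): β-rule — branch into ¬((Z ∨ ¬Z) ↔ X)  //  ¬(Z ↔ Y).
      branch 2.1 (add ¬((Z ∨ ¬Z) ↔ X)):
        ¬((Z ∨ ¬Z) ↔ X): β-rule — branch into (Z ∨ ¬Z), ¬X  //  ¬(Z ∨ ¬Z), X.
          branch 2.1.1 (add (Z ∨ ¬Z), ¬X):
            (Z ∨ ¬Z): β-rule — branch into Z  //  ¬Z.
              branch 2.1.1.1 (add Z):
                ○ open, literals {X=F, Z=T}.
              branch 2.1.1.2 (add ¬Z):
                ○ open, literals {X=F, Z=F}.
          branch 2.1.2 (add ¬(Z ∨ ¬Z), X):
            ¬(Z ∨ ¬Z): α-rule — add ¬Z, ¬¬Z.
            × closes — contains both Z and ¬Z.
      branch 2.2 (add ¬(Z ↔ Y)):
        ¬(Z ↔ Y): β-rule — branch into Z, ¬Y  //  ¬Z, Y.
          branch 2.2.1 (add Z, ¬Y):
            ○ open, literals {Y=F, Z=T}.
          branch 2.2.2 (add ¬Z, Y):
            ○ open, literals {Y=T, Z=F}.
1 branch closed, 7 open.
An open branch gives a satisfying assignment: X=F, Z=F.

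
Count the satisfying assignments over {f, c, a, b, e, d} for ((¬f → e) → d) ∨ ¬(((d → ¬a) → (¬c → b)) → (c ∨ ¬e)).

Initial set: {(((¬f → e) → d) ∨ ¬(((d → ¬a) → (¬c → b)) → (c ∨ ¬e)))}.
(((¬f → e) → d) ∨ ¬(((d → ¬a) → (¬c → b)) → (c ∨ ¬e))): β-rule — branch into ((¬f → e) → d)  //  ¬(((d → ¬a) → (¬c → b)) → (c ∨ ¬e)).
  branch 1 (add ((¬f → e) → d)):
    ((¬f → e) → d): β-rule — branch into ¬(¬f → e)  //  d.
      branch 1.1 (add ¬(¬f → e)):
        ¬(¬f → e): α-rule — add ¬f, ¬e.
        ○ open, literals {e=0, f=0}.
      branch 1.2 (add d):
        ○ open, literals {d=1}.
  branch 2 (add ¬(((d → ¬a) → (¬c → b)) → (c ∨ ¬e))):
    ¬(((d → ¬a) → (¬c → b)) → (c ∨ ¬e)): α-rule — add ((d → ¬a) → (¬c → b)), ¬(c ∨ ¬e).
    ¬(c ∨ ¬e): α-rule — add ¬c, ¬¬e.
    ((d → ¬a) → (¬c → b)): β-rule — branch into ¬(d → ¬a)  //  (¬c → b).
      branch 2.1 (add ¬(d → ¬a)):
        ¬(d → ¬a): α-rule — add d, ¬¬a.
        ○ open, literals {a=1, c=0, d=1, e=1}.
      branch 2.2 (add (¬c → b)):
        (¬c → b): β-rule — branch into ¬¬c  //  b.
          branch 2.2.1 (add ¬¬c):
            × closes — contains both c and ¬c.
          branch 2.2.2 (add b):
            ○ open, literals {b=1, c=0, e=1}.
1 branch closed, 4 open.
Each open branch fixes some atoms; the unmentioned ones are free. Counting distinct full assignments: branch {e=0, f=0} (c, a, b, d) contributes 16 new; branch {d=1} (f, c, a, b, e) contributes 24 new; branch {a=1, c=0, d=1, e=1} (f, b) contributes 0 new; branch {b=1, c=0, e=1} (f, a, d) contributes 4 new. Total: 44.

44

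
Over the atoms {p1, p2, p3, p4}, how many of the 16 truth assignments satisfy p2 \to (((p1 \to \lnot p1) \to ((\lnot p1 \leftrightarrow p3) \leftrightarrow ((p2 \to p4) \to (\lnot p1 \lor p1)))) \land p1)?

Initial set: {(p2 \to (((p1 \to \lnot p1) \to ((\lnot p1 \leftrightarrow p3) \leftrightarrow ((p2 \to p4) \to (\lnot p1 \lor p1)))) \land p1))}.
(p2 \to (((p1 \to \lnot p1) \to ((\lnot p1 \leftrightarrow p3) \leftrightarrow ((p2 \to p4) \to (\lnot p1 \lor p1)))) \land p1)): β-rule — branch into \lnot p2  //  (((p1 \to \lnot p1) \to ((\lnot p1 \leftrightarrow p3) \leftrightarrow ((p2 \to p4) \to (\lnot p1 \lor p1)))) \land p1).
  branch 1 (add \lnot p2):
    ○ open, literals {p2=false}.
  branch 2 (add (((p1 \to \lnot p1) \to ((\lnot p1 \leftrightarrow p3) \leftrightarrow ((p2 \to p4) \to (\lnot p1 \lor p1)))) \land p1)):
    (((p1 \to \lnot p1) \to ((\lnot p1 \leftrightarrow p3) \leftrightarrow ((p2 \to p4) \to (\lnot p1 \lor p1)))) \land p1): α-rule — add ((p1 \to \lnot p1) \to ((\lnot p1 \leftrightarrow p3) \leftrightarrow ((p2 \to p4) \to (\lnot p1 \lor p1)))), p1.
    ((p1 \to \lnot p1) \to ((\lnot p1 \leftrightarrow p3) \leftrightarrow ((p2 \to p4) \to (\lnot p1 \lor p1)))): β-rule — branch into \lnot (p1 \to \lnot p1)  //  ((\lnot p1 \leftrightarrow p3) \leftrightarrow ((p2 \to p4) \to (\lnot p1 \lor p1))).
      branch 2.1 (add \lnot (p1 \to \lnot p1)):
        \lnot (p1 \to \lnot p1): α-rule — add p1, \lnot \lnot p1.
        ○ open, literals {p1=true}.
      branch 2.2 (add ((\lnot p1 \leftrightarrow p3) \leftrightarrow ((p2 \to p4) \to (\lnot p1 \lor p1)))):
        ((\lnot p1 \leftrightarrow p3) \leftrightarrow ((p2 \to p4) \to (\lnot p1 \lor p1))): β-rule — branch into (\lnot p1 \leftrightarrow p3), ((p2 \to p4) \to (\lnot p1 \lor p1))  //  \lnot (\lnot p1 \leftrightarrow p3), \lnot ((p2 \to p4) \to (\lnot p1 \lor p1)).
          branch 2.2.1 (add (\lnot p1 \leftrightarrow p3), ((p2 \to p4) \to (\lnot p1 \lor p1))):
            (\lnot p1 \leftrightarrow p3): β-rule — branch into \lnot p1, p3  //  \lnot \lnot p1, \lnot p3.
              branch 2.2.1.1 (add \lnot p1, p3):
                × closes — contains both p1 and \lnot p1.
              branch 2.2.1.2 (add \lnot \lnot p1, \lnot p3):
                ((p2 \to p4) \to (\lnot p1 \lor p1)): β-rule — branch into \lnot (p2 \to p4)  //  (\lnot p1 \lor p1).
                  branch 2.2.1.2.1 (add \lnot (p2 \to p4)):
                    \lnot (p2 \to p4): α-rule — add p2, \lnot p4.
                    ○ open, literals {p1=true, p2=true, p3=false, p4=false}.
                  branch 2.2.1.2.2 (add (\lnot p1 \lor p1)):
                    (\lnot p1 \lor p1): β-rule — branch into \lnot p1  //  p1.
                      branch 2.2.1.2.2.1 (add \lnot p1):
                        × closes — contains both p1 and \lnot p1.
                      branch 2.2.1.2.2.2 (add p1):
                        ○ open, literals {p1=true, p3=false}.
          branch 2.2.2 (add \lnot (\lnot p1 \leftrightarrow p3), \lnot ((p2 \to p4) \to (\lnot p1 \lor p1))):
            \lnot ((p2 \to p4) \to (\lnot p1 \lor p1)): α-rule — add (p2 \to p4), \lnot (\lnot p1 \lor p1).
            \lnot (\lnot p1 \lor p1): α-rule — add \lnot \lnot p1, \lnot p1.
            × closes — contains both p1 and \lnot p1.
3 branches closed, 4 open.
Each open branch fixes some atoms; the unmentioned ones are free. Counting distinct full assignments: branch {p2=false} (p1, p3, p4) contributes 8 new; branch {p1=true} (p2, p3, p4) contributes 4 new; branch {p1=true, p2=true, p3=false, p4=false} (none free) contributes 0 new; branch {p1=true, p3=false} (p2, p4) contributes 0 new. Total: 12.

12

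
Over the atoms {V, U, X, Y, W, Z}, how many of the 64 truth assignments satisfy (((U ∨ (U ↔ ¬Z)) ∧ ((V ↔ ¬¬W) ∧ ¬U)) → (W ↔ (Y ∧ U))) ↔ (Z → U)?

52

Initial set: {((((U ∨ (U ↔ ¬Z)) ∧ ((V ↔ ¬¬W) ∧ ¬U)) → (W ↔ (Y ∧ U))) ↔ (Z → U))}.
((((U ∨ (U ↔ ¬Z)) ∧ ((V ↔ ¬¬W) ∧ ¬U)) → (W ↔ (Y ∧ U))) ↔ (Z → U)): β-rule — branch into (((U ∨ (U ↔ ¬Z)) ∧ ((V ↔ ¬¬W) ∧ ¬U)) → (W ↔ (Y ∧ U))), (Z → U)  //  ¬(((U ∨ (U ↔ ¬Z)) ∧ ((V ↔ ¬¬W) ∧ ¬U)) → (W ↔ (Y ∧ U))), ¬(Z → U).
  branch 1 (add (((U ∨ (U ↔ ¬Z)) ∧ ((V ↔ ¬¬W) ∧ ¬U)) → (W ↔ (Y ∧ U))), (Z → U)):
    (((U ∨ (U ↔ ¬Z)) ∧ ((V ↔ ¬¬W) ∧ ¬U)) → (W ↔ (Y ∧ U))): β-rule — branch into ¬((U ∨ (U ↔ ¬Z)) ∧ ((V ↔ ¬¬W) ∧ ¬U))  //  (W ↔ (Y ∧ U)).
      branch 1.1 (add ¬((U ∨ (U ↔ ¬Z)) ∧ ((V ↔ ¬¬W) ∧ ¬U))):
        (Z → U): β-rule — branch into ¬Z  //  U.
          branch 1.1.1 (add ¬Z):
            ¬((U ∨ (U ↔ ¬Z)) ∧ ((V ↔ ¬¬W) ∧ ¬U)): β-rule — branch into ¬(U ∨ (U ↔ ¬Z))  //  ¬((V ↔ ¬¬W) ∧ ¬U).
              branch 1.1.1.1 (add ¬(U ∨ (U ↔ ¬Z))):
                ¬(U ∨ (U ↔ ¬Z)): α-rule — add ¬U, ¬(U ↔ ¬Z).
                ¬(U ↔ ¬Z): β-rule — branch into U, ¬¬Z  //  ¬U, ¬Z.
                  branch 1.1.1.1.1 (add U, ¬¬Z):
                    × closes — contains both U and ¬U.
                  branch 1.1.1.1.2 (add ¬U, ¬Z):
                    ○ open, literals {U=false, Z=false}.
              branch 1.1.1.2 (add ¬((V ↔ ¬¬W) ∧ ¬U)):
                ¬((V ↔ ¬¬W) ∧ ¬U): β-rule — branch into ¬(V ↔ ¬¬W)  //  ¬¬U.
                  branch 1.1.1.2.1 (add ¬(V ↔ ¬¬W)):
                    ¬(V ↔ ¬¬W): β-rule — branch into V, ¬¬¬W  //  ¬V, ¬¬W.
                      branch 1.1.1.2.1.1 (add V, ¬¬¬W):
                        ¬¬¬W: drop double negation, giving ¬W.
                        ○ open, literals {V=true, W=false, Z=false}.
                      branch 1.1.1.2.1.2 (add ¬V, ¬¬W):
                        ¬¬W: drop double negation, giving W.
                        ○ open, literals {V=false, W=true, Z=false}.
                  branch 1.1.1.2.2 (add ¬¬U):
                    ○ open, literals {U=true, Z=false}.
          branch 1.1.2 (add U):
            ¬((U ∨ (U ↔ ¬Z)) ∧ ((V ↔ ¬¬W) ∧ ¬U)): β-rule — branch into ¬(U ∨ (U ↔ ¬Z))  //  ¬((V ↔ ¬¬W) ∧ ¬U).
              branch 1.1.2.1 (add ¬(U ∨ (U ↔ ¬Z))):
                ¬(U ∨ (U ↔ ¬Z)): α-rule — add ¬U, ¬(U ↔ ¬Z).
                × closes — contains both U and ¬U.
              branch 1.1.2.2 (add ¬((V ↔ ¬¬W) ∧ ¬U)):
                ¬((V ↔ ¬¬W) ∧ ¬U): β-rule — branch into ¬(V ↔ ¬¬W)  //  ¬¬U.
                  branch 1.1.2.2.1 (add ¬(V ↔ ¬¬W)):
                    ¬(V ↔ ¬¬W): β-rule — branch into V, ¬¬¬W  //  ¬V, ¬¬W.
                      branch 1.1.2.2.1.1 (add V, ¬¬¬W):
                        ¬¬¬W: drop double negation, giving ¬W.
                        ○ open, literals {U=true, V=true, W=false}.
                      branch 1.1.2.2.1.2 (add ¬V, ¬¬W):
                        ¬¬W: drop double negation, giving W.
                        ○ open, literals {U=true, V=false, W=true}.
                  branch 1.1.2.2.2 (add ¬¬U):
                    ○ open, literals {U=true}.
      branch 1.2 (add (W ↔ (Y ∧ U))):
        (Z → U): β-rule — branch into ¬Z  //  U.
          branch 1.2.1 (add ¬Z):
            (W ↔ (Y ∧ U)): β-rule — branch into W, (Y ∧ U)  //  ¬W, ¬(Y ∧ U).
              branch 1.2.1.1 (add W, (Y ∧ U)):
                (Y ∧ U): α-rule — add Y, U.
                ○ open, literals {U=true, W=true, Y=true, Z=false}.
              branch 1.2.1.2 (add ¬W, ¬(Y ∧ U)):
                ¬(Y ∧ U): β-rule — branch into ¬Y  //  ¬U.
                  branch 1.2.1.2.1 (add ¬Y):
                    ○ open, literals {W=false, Y=false, Z=false}.
                  branch 1.2.1.2.2 (add ¬U):
                    ○ open, literals {U=false, W=false, Z=false}.
          branch 1.2.2 (add U):
            (W ↔ (Y ∧ U)): β-rule — branch into W, (Y ∧ U)  //  ¬W, ¬(Y ∧ U).
              branch 1.2.2.1 (add W, (Y ∧ U)):
                (Y ∧ U): α-rule — add Y, U.
                ○ open, literals {U=true, W=true, Y=true}.
              branch 1.2.2.2 (add ¬W, ¬(Y ∧ U)):
                ¬(Y ∧ U): β-rule — branch into ¬Y  //  ¬U.
                  branch 1.2.2.2.1 (add ¬Y):
                    ○ open, literals {U=true, W=false, Y=false}.
                  branch 1.2.2.2.2 (add ¬U):
                    × closes — contains both U and ¬U.
  branch 2 (add ¬(((U ∨ (U ↔ ¬Z)) ∧ ((V ↔ ¬¬W) ∧ ¬U)) → (W ↔ (Y ∧ U))), ¬(Z → U)):
    ¬(((U ∨ (U ↔ ¬Z)) ∧ ((V ↔ ¬¬W) ∧ ¬U)) → (W ↔ (Y ∧ U))): α-rule — add ((U ∨ (U ↔ ¬Z)) ∧ ((V ↔ ¬¬W) ∧ ¬U)), ¬(W ↔ (Y ∧ U)).
    ¬(Z → U): α-rule — add Z, ¬U.
    ((U ∨ (U ↔ ¬Z)) ∧ ((V ↔ ¬¬W) ∧ ¬U)): α-rule — add (U ∨ (U ↔ ¬Z)), ((V ↔ ¬¬W) ∧ ¬U).
    ((V ↔ ¬¬W) ∧ ¬U): α-rule — add (V ↔ ¬¬W), ¬U.
    ¬(W ↔ (Y ∧ U)): β-rule — branch into W, ¬(Y ∧ U)  //  ¬W, (Y ∧ U).
      branch 2.1 (add W, ¬(Y ∧ U)):
        (U ∨ (U ↔ ¬Z)): β-rule — branch into U  //  (U ↔ ¬Z).
          branch 2.1.1 (add U):
            × closes — contains both U and ¬U.
          branch 2.1.2 (add (U ↔ ¬Z)):
            (V ↔ ¬¬W): β-rule — branch into V, ¬¬W  //  ¬V, ¬¬¬W.
              branch 2.1.2.1 (add V, ¬¬W):
                ¬¬W: drop double negation, giving W.
                ¬(Y ∧ U): β-rule — branch into ¬Y  //  ¬U.
                  branch 2.1.2.1.1 (add ¬Y):
                    (U ↔ ¬Z): β-rule — branch into U, ¬Z  //  ¬U, ¬¬Z.
                      branch 2.1.2.1.1.1 (add U, ¬Z):
                        × closes — contains both U and ¬U.
                      branch 2.1.2.1.1.2 (add ¬U, ¬¬Z):
                        ○ open, literals {U=false, V=true, W=true, Y=false, Z=true}.
                  branch 2.1.2.1.2 (add ¬U):
                    (U ↔ ¬Z): β-rule — branch into U, ¬Z  //  ¬U, ¬¬Z.
                      branch 2.1.2.1.2.1 (add U, ¬Z):
                        × closes — contains both U and ¬U.
                      branch 2.1.2.1.2.2 (add ¬U, ¬¬Z):
                        ○ open, literals {U=false, V=true, W=true, Z=true}.
              branch 2.1.2.2 (add ¬V, ¬¬¬W):
                ¬¬¬W: drop double negation, giving ¬W.
                × closes — contains both W and ¬W.
      branch 2.2 (add ¬W, (Y ∧ U)):
        (Y ∧ U): α-rule — add Y, U.
        × closes — contains both U and ¬U.
8 branches closed, 14 open.
Each open branch fixes some atoms; the unmentioned ones are free. Counting distinct full assignments: branch {U=false, Z=false} (V, X, Y, W) contributes 16 new; branch {V=true, W=false, Z=false} (U, X, Y) contributes 4 new; branch {V=false, W=true, Z=false} (U, X, Y) contributes 4 new; branch {U=true, Z=false} (V, X, Y, W) contributes 8 new; branch {U=true, V=true, W=false} (X, Y, Z) contributes 4 new; branch {U=true, V=false, W=true} (X, Y, Z) contributes 4 new; branch {U=true} (V, X, Y, W, Z) contributes 8 new; branch {U=true, W=true, Y=true, Z=false} (V, X) contributes 0 new; branch {W=false, Y=false, Z=false} (V, U, X) contributes 0 new; branch {U=false, W=false, Z=false} (V, X, Y) contributes 0 new; branch {U=true, W=true, Y=true} (V, X, Z) contributes 0 new; branch {U=true, W=false, Y=false} (V, X, Z) contributes 0 new; branch {U=false, V=true, W=true, Y=false, Z=true} (X) contributes 2 new; branch {U=false, V=true, W=true, Z=true} (X, Y) contributes 2 new. Total: 52.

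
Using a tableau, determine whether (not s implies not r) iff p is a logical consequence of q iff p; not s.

Initial set: {(q iff p); not s; not ((not s implies not r) iff p)}.
(q iff p): β-rule — branch into q, p  //  not q, not p.
  branch 1 (add q, p):
    not ((not s implies not r) iff p): β-rule — branch into (not s implies not r), not p  //  not (not s implies not r), p.
      branch 1.1 (add (not s implies not r), not p):
        × closes — contains both p and not p.
      branch 1.2 (add not (not s implies not r), p):
        not (not s implies not r): α-rule — add not s, not not r.
        ○ open, literals {p=true, q=true, r=true, s=false}.
  branch 2 (add not q, not p):
    not ((not s implies not r) iff p): β-rule — branch into (not s implies not r), not p  //  not (not s implies not r), p.
      branch 2.1 (add (not s implies not r), not p):
        (not s implies not r): β-rule — branch into not not s  //  not r.
          branch 2.1.1 (add not not s):
            × closes — contains both s and not s.
          branch 2.1.2 (add not r):
            ○ open, literals {p=false, q=false, r=false, s=false}.
      branch 2.2 (add not (not s implies not r), p):
        × closes — contains both p and not p.
3 branches closed, 2 open.
An open branch gives a countermodel: p=true, q=true, r=true, s=false (unmentioned atoms arbitrary); the premises hold there but the conclusion fails.

No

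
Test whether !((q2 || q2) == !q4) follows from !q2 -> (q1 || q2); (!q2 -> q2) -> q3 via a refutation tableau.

Initial set: {(!q2 -> (q1 || q2)); ((!q2 -> q2) -> q3); !!((q2 || q2) == !q4)}.
(!q2 -> (q1 || q2)): β-rule — branch into !!q2  //  (q1 || q2).
  branch 1 (add !!q2):
    ((!q2 -> q2) -> q3): β-rule — branch into !(!q2 -> q2)  //  q3.
      branch 1.1 (add !(!q2 -> q2)):
        !(!q2 -> q2): α-rule — add !q2, !q2.
        × closes — contains both q2 and !q2.
      branch 1.2 (add q3):
        !!((q2 || q2) == !q4): β-rule — branch into (q2 || q2), !q4  //  !(q2 || q2), !!q4.
          branch 1.2.1 (add (q2 || q2), !q4):
            (q2 || q2): β-rule — branch into q2  //  q2.
              branch 1.2.1.1 (add q2):
                ○ open, literals {q2=1, q3=1, q4=0}.
              branch 1.2.1.2 (add q2):
                ○ open, literals {q2=1, q3=1, q4=0}.
          branch 1.2.2 (add !(q2 || q2), !!q4):
            !(q2 || q2): α-rule — add !q2, !q2.
            × closes — contains both q2 and !q2.
  branch 2 (add (q1 || q2)):
    ((!q2 -> q2) -> q3): β-rule — branch into !(!q2 -> q2)  //  q3.
      branch 2.1 (add !(!q2 -> q2)):
        !(!q2 -> q2): α-rule — add !q2, !q2.
        !!((q2 || q2) == !q4): β-rule — branch into (q2 || q2), !q4  //  !(q2 || q2), !!q4.
          branch 2.1.1 (add (q2 || q2), !q4):
            (q1 || q2): β-rule — branch into q1  //  q2.
              branch 2.1.1.1 (add q1):
                (q2 || q2): β-rule — branch into q2  //  q2.
                  branch 2.1.1.1.1 (add q2):
                    × closes — contains both q2 and !q2.
                  branch 2.1.1.1.2 (add q2):
                    × closes — contains both q2 and !q2.
              branch 2.1.1.2 (add q2):
                × closes — contains both q2 and !q2.
          branch 2.1.2 (add !(q2 || q2), !!q4):
            !(q2 || q2): α-rule — add !q2, !q2.
            (q1 || q2): β-rule — branch into q1  //  q2.
              branch 2.1.2.1 (add q1):
                ○ open, literals {q1=1, q2=0, q4=1}.
              branch 2.1.2.2 (add q2):
                × closes — contains both q2 and !q2.
      branch 2.2 (add q3):
        !!((q2 || q2) == !q4): β-rule — branch into (q2 || q2), !q4  //  !(q2 || q2), !!q4.
          branch 2.2.1 (add (q2 || q2), !q4):
            (q1 || q2): β-rule — branch into q1  //  q2.
              branch 2.2.1.1 (add q1):
                (q2 || q2): β-rule — branch into q2  //  q2.
                  branch 2.2.1.1.1 (add q2):
                    ○ open, literals {q1=1, q2=1, q3=1, q4=0}.
                  branch 2.2.1.1.2 (add q2):
                    ○ open, literals {q1=1, q2=1, q3=1, q4=0}.
              branch 2.2.1.2 (add q2):
                (q2 || q2): β-rule — branch into q2  //  q2.
                  branch 2.2.1.2.1 (add q2):
                    ○ open, literals {q2=1, q3=1, q4=0}.
                  branch 2.2.1.2.2 (add q2):
                    ○ open, literals {q2=1, q3=1, q4=0}.
          branch 2.2.2 (add !(q2 || q2), !!q4):
            !(q2 || q2): α-rule — add !q2, !q2.
            (q1 || q2): β-rule — branch into q1  //  q2.
              branch 2.2.2.1 (add q1):
                ○ open, literals {q1=1, q2=0, q3=1, q4=1}.
              branch 2.2.2.2 (add q2):
                × closes — contains both q2 and !q2.
7 branches closed, 8 open.
An open branch gives a countermodel: q2=1, q3=1, q4=0 (unmentioned atoms arbitrary); the premises hold there but the conclusion fails.

No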